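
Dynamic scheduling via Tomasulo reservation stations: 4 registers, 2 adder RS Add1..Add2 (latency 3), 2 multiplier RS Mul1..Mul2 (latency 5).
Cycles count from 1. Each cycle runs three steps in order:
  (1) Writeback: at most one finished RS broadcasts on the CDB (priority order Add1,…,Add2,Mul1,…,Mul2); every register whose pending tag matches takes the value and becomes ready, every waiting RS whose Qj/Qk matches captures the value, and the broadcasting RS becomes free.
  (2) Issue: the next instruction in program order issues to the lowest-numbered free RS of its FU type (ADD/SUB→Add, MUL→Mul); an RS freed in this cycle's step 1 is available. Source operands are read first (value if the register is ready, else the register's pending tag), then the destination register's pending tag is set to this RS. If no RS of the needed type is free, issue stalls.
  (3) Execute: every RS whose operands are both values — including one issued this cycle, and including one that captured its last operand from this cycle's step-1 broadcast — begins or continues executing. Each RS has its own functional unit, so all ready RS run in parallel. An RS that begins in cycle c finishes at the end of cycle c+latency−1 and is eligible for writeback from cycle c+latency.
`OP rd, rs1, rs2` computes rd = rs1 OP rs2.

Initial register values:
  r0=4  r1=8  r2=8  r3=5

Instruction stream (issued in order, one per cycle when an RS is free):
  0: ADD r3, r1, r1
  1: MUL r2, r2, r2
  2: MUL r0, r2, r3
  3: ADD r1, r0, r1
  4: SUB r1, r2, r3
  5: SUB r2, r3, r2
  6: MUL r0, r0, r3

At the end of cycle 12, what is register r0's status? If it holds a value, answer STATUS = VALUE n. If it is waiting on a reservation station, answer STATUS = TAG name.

STATUS = TAG Mul1

  c1: issue ADD r3<-Add1  regs: r0:4,r1:8,r2:8,r3:Add1
  c2: issue MUL r2<-Mul1  regs: r0:4,r1:8,r2:Mul1,r3:Add1
  c3: issue MUL r0<-Mul2  regs: r0:Mul2,r1:8,r2:Mul1,r3:Add1
  c4: CDB Add1=16; issue ADD r1<-Add1  regs: r0:Mul2,r1:Add1,r2:Mul1,r3:16
  c5: issue SUB r1<-Add2  regs: r0:Mul2,r1:Add2,r2:Mul1,r3:16
  c6: stall  regs: r0:Mul2,r1:Add2,r2:Mul1,r3:16
  c7: CDB Mul1=64; stall  regs: r0:Mul2,r1:Add2,r2:64,r3:16
  c8: stall  regs: r0:Mul2,r1:Add2,r2:64,r3:16
  c9: stall  regs: r0:Mul2,r1:Add2,r2:64,r3:16
  c10: CDB Add2=48; issue SUB r2<-Add2  regs: r0:Mul2,r1:48,r2:Add2,r3:16
  c11: issue MUL r0<-Mul1  regs: r0:Mul1,r1:48,r2:Add2,r3:16
  c12: CDB Mul2=1024  regs: r0:Mul1,r1:48,r2:Add2,r3:16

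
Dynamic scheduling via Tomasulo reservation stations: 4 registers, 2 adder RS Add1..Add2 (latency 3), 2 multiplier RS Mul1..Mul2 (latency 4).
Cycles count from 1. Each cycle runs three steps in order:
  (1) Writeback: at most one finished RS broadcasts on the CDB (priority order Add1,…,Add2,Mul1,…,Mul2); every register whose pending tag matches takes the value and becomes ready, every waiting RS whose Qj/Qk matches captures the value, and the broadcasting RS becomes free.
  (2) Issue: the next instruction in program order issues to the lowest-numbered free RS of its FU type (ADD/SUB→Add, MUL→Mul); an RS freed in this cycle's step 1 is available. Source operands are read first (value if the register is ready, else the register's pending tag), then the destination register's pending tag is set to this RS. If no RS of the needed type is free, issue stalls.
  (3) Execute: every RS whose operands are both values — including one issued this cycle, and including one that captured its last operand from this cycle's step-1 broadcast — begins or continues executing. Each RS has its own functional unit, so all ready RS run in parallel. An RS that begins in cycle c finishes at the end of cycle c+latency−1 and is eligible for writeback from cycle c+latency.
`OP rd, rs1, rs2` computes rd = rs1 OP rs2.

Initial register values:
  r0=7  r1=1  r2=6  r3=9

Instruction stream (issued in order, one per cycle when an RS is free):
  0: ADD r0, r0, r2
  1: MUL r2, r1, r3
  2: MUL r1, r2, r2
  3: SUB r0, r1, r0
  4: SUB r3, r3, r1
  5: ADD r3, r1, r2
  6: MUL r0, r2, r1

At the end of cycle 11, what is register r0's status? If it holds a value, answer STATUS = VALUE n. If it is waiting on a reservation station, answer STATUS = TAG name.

STATUS = TAG Add1

  c1: issue ADD r0<-Add1  regs: r0:Add1,r1:1,r2:6,r3:9
  c2: issue MUL r2<-Mul1  regs: r0:Add1,r1:1,r2:Mul1,r3:9
  c3: issue MUL r1<-Mul2  regs: r0:Add1,r1:Mul2,r2:Mul1,r3:9
  c4: CDB Add1=13; issue SUB r0<-Add1  regs: r0:Add1,r1:Mul2,r2:Mul1,r3:9
  c5: issue SUB r3<-Add2  regs: r0:Add1,r1:Mul2,r2:Mul1,r3:Add2
  c6: CDB Mul1=9; stall  regs: r0:Add1,r1:Mul2,r2:9,r3:Add2
  c7: stall  regs: r0:Add1,r1:Mul2,r2:9,r3:Add2
  c8: stall  regs: r0:Add1,r1:Mul2,r2:9,r3:Add2
  c9: stall  regs: r0:Add1,r1:Mul2,r2:9,r3:Add2
  c10: CDB Mul2=81; stall  regs: r0:Add1,r1:81,r2:9,r3:Add2
  c11: stall  regs: r0:Add1,r1:81,r2:9,r3:Add2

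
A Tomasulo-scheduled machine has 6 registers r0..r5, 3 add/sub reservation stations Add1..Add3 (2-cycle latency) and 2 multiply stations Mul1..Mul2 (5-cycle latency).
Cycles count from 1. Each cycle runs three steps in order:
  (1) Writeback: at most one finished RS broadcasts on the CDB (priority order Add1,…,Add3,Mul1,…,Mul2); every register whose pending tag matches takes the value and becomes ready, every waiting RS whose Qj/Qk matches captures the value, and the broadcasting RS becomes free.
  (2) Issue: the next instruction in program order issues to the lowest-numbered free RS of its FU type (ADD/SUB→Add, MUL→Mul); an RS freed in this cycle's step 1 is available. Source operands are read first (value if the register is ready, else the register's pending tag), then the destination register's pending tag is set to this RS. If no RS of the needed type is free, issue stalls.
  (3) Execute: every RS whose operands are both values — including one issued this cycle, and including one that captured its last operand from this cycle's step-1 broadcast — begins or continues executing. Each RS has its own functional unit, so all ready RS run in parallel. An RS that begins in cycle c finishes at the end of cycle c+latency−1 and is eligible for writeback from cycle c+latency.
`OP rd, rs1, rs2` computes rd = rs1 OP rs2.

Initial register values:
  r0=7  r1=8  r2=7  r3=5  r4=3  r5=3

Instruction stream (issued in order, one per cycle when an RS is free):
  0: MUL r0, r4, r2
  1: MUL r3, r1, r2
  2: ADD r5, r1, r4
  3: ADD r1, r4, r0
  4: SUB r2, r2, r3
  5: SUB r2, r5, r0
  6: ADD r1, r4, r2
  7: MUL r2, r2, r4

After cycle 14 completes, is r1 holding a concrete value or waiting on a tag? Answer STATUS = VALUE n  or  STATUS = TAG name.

c1: issue MUL r0<-Mul1 | r0:Mul1,r1:8,r2:7,r3:5,r4:3,r5:3
c2: issue MUL r3<-Mul2 | r0:Mul1,r1:8,r2:7,r3:Mul2,r4:3,r5:3
c3: issue ADD r5<-Add1 | r0:Mul1,r1:8,r2:7,r3:Mul2,r4:3,r5:Add1
c4: issue ADD r1<-Add2 | r0:Mul1,r1:Add2,r2:7,r3:Mul2,r4:3,r5:Add1
c5: CDB Add1=11; issue SUB r2<-Add1 | r0:Mul1,r1:Add2,r2:Add1,r3:Mul2,r4:3,r5:11
c6: CDB Mul1=21; issue SUB r2<-Add3 | r0:21,r1:Add2,r2:Add3,r3:Mul2,r4:3,r5:11
c7: CDB Mul2=56; stall | r0:21,r1:Add2,r2:Add3,r3:56,r4:3,r5:11
c8: CDB Add2=24; issue ADD r1<-Add2 | r0:21,r1:Add2,r2:Add3,r3:56,r4:3,r5:11
c9: CDB Add1=-49; issue MUL r2<-Mul1 | r0:21,r1:Add2,r2:Mul1,r3:56,r4:3,r5:11
c10: CDB Add3=-10 | r0:21,r1:Add2,r2:Mul1,r3:56,r4:3,r5:11
c11: - | r0:21,r1:Add2,r2:Mul1,r3:56,r4:3,r5:11
c12: CDB Add2=-7 | r0:21,r1:-7,r2:Mul1,r3:56,r4:3,r5:11
c13: - | r0:21,r1:-7,r2:Mul1,r3:56,r4:3,r5:11
c14: - | r0:21,r1:-7,r2:Mul1,r3:56,r4:3,r5:11

STATUS = VALUE -7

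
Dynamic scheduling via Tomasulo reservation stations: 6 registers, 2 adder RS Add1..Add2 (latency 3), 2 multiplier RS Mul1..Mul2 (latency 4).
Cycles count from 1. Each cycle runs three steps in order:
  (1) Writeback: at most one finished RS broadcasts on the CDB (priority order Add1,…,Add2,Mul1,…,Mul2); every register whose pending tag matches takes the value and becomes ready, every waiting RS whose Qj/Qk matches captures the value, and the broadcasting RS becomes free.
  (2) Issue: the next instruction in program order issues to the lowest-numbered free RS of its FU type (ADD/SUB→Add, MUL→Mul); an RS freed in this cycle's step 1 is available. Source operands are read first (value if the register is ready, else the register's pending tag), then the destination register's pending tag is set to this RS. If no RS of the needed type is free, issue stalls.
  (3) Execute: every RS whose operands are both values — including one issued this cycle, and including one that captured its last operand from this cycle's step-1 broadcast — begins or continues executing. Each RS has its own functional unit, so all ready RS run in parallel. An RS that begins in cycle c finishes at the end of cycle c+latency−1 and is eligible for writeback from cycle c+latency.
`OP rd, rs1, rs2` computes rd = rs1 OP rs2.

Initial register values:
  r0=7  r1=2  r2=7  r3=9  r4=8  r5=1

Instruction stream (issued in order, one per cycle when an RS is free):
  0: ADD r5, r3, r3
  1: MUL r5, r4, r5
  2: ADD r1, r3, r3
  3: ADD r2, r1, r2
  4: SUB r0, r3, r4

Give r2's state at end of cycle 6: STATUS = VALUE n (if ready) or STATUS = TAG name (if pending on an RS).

  c1: issue ADD r5<-Add1  regs: r0:7,r1:2,r2:7,r3:9,r4:8,r5:Add1
  c2: issue MUL r5<-Mul1  regs: r0:7,r1:2,r2:7,r3:9,r4:8,r5:Mul1
  c3: issue ADD r1<-Add2  regs: r0:7,r1:Add2,r2:7,r3:9,r4:8,r5:Mul1
  c4: CDB Add1=18; issue ADD r2<-Add1  regs: r0:7,r1:Add2,r2:Add1,r3:9,r4:8,r5:Mul1
  c5: stall  regs: r0:7,r1:Add2,r2:Add1,r3:9,r4:8,r5:Mul1
  c6: CDB Add2=18; issue SUB r0<-Add2  regs: r0:Add2,r1:18,r2:Add1,r3:9,r4:8,r5:Mul1

STATUS = TAG Add1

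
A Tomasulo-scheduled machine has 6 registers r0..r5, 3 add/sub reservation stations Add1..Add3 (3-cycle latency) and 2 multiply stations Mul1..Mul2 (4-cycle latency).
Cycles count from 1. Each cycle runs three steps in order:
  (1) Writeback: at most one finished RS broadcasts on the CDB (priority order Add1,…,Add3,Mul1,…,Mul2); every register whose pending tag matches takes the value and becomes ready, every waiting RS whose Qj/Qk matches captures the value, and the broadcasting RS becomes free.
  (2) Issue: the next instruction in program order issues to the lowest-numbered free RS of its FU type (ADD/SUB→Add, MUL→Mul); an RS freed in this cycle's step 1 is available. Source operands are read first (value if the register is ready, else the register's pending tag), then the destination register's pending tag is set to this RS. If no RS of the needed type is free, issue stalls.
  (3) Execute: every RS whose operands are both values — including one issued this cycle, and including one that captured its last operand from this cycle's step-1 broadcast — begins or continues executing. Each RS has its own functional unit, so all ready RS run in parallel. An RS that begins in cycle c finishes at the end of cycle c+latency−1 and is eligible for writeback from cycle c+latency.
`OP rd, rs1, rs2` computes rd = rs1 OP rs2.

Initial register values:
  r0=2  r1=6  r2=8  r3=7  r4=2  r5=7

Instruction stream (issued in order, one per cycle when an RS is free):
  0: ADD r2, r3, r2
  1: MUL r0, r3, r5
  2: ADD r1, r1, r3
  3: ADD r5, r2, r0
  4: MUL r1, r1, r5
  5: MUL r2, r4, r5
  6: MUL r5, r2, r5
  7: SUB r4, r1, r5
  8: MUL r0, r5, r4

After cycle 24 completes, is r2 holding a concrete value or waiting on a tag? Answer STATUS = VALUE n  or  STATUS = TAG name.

cycle 1: issue ADD r2<-Add1 // r0:2,r1:6,r2:Add1,r3:7,r4:2,r5:7
cycle 2: issue MUL r0<-Mul1 // r0:Mul1,r1:6,r2:Add1,r3:7,r4:2,r5:7
cycle 3: issue ADD r1<-Add2 // r0:Mul1,r1:Add2,r2:Add1,r3:7,r4:2,r5:7
cycle 4: CDB Add1=15; issue ADD r5<-Add1 // r0:Mul1,r1:Add2,r2:15,r3:7,r4:2,r5:Add1
cycle 5: issue MUL r1<-Mul2 // r0:Mul1,r1:Mul2,r2:15,r3:7,r4:2,r5:Add1
cycle 6: CDB Add2=13; stall // r0:Mul1,r1:Mul2,r2:15,r3:7,r4:2,r5:Add1
cycle 7: CDB Mul1=49; issue MUL r2<-Mul1 // r0:49,r1:Mul2,r2:Mul1,r3:7,r4:2,r5:Add1
cycle 8: stall // r0:49,r1:Mul2,r2:Mul1,r3:7,r4:2,r5:Add1
cycle 9: stall // r0:49,r1:Mul2,r2:Mul1,r3:7,r4:2,r5:Add1
cycle 10: CDB Add1=64; stall // r0:49,r1:Mul2,r2:Mul1,r3:7,r4:2,r5:64
cycle 11: stall // r0:49,r1:Mul2,r2:Mul1,r3:7,r4:2,r5:64
cycle 12: stall // r0:49,r1:Mul2,r2:Mul1,r3:7,r4:2,r5:64
cycle 13: stall // r0:49,r1:Mul2,r2:Mul1,r3:7,r4:2,r5:64
cycle 14: CDB Mul1=128; issue MUL r5<-Mul1 // r0:49,r1:Mul2,r2:128,r3:7,r4:2,r5:Mul1
cycle 15: CDB Mul2=832; issue SUB r4<-Add1 // r0:49,r1:832,r2:128,r3:7,r4:Add1,r5:Mul1
cycle 16: issue MUL r0<-Mul2 // r0:Mul2,r1:832,r2:128,r3:7,r4:Add1,r5:Mul1
cycle 17: - // r0:Mul2,r1:832,r2:128,r3:7,r4:Add1,r5:Mul1
cycle 18: CDB Mul1=8192 // r0:Mul2,r1:832,r2:128,r3:7,r4:Add1,r5:8192
cycle 19: - // r0:Mul2,r1:832,r2:128,r3:7,r4:Add1,r5:8192
cycle 20: - // r0:Mul2,r1:832,r2:128,r3:7,r4:Add1,r5:8192
cycle 21: CDB Add1=-7360 // r0:Mul2,r1:832,r2:128,r3:7,r4:-7360,r5:8192
cycle 22: - // r0:Mul2,r1:832,r2:128,r3:7,r4:-7360,r5:8192
cycle 23: - // r0:Mul2,r1:832,r2:128,r3:7,r4:-7360,r5:8192
cycle 24: - // r0:Mul2,r1:832,r2:128,r3:7,r4:-7360,r5:8192

STATUS = VALUE 128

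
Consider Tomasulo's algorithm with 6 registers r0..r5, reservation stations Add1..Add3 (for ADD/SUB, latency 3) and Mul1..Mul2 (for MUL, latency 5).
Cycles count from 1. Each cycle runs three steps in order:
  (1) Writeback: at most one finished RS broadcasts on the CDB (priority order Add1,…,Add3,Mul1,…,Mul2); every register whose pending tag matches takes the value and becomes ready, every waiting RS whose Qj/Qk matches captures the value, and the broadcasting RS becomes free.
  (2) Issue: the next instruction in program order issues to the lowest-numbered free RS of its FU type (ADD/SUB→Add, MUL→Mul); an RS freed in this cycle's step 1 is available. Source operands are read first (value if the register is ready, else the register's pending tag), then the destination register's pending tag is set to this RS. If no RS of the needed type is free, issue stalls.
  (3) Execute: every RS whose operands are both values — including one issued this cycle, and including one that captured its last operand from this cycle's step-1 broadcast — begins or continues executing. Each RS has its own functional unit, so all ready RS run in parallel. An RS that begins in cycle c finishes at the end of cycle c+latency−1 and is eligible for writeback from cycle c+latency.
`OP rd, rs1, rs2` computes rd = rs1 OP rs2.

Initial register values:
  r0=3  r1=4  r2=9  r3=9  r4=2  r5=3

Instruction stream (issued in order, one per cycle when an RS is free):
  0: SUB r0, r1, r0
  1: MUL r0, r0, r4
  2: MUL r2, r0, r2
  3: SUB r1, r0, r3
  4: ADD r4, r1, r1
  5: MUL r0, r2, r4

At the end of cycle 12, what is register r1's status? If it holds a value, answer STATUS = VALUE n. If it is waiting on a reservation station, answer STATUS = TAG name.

cycle 1: issue SUB r0<-Add1 // r0:Add1,r1:4,r2:9,r3:9,r4:2,r5:3
cycle 2: issue MUL r0<-Mul1 // r0:Mul1,r1:4,r2:9,r3:9,r4:2,r5:3
cycle 3: issue MUL r2<-Mul2 // r0:Mul1,r1:4,r2:Mul2,r3:9,r4:2,r5:3
cycle 4: CDB Add1=1; issue SUB r1<-Add1 // r0:Mul1,r1:Add1,r2:Mul2,r3:9,r4:2,r5:3
cycle 5: issue ADD r4<-Add2 // r0:Mul1,r1:Add1,r2:Mul2,r3:9,r4:Add2,r5:3
cycle 6: stall // r0:Mul1,r1:Add1,r2:Mul2,r3:9,r4:Add2,r5:3
cycle 7: stall // r0:Mul1,r1:Add1,r2:Mul2,r3:9,r4:Add2,r5:3
cycle 8: stall // r0:Mul1,r1:Add1,r2:Mul2,r3:9,r4:Add2,r5:3
cycle 9: CDB Mul1=2; issue MUL r0<-Mul1 // r0:Mul1,r1:Add1,r2:Mul2,r3:9,r4:Add2,r5:3
cycle 10: - // r0:Mul1,r1:Add1,r2:Mul2,r3:9,r4:Add2,r5:3
cycle 11: - // r0:Mul1,r1:Add1,r2:Mul2,r3:9,r4:Add2,r5:3
cycle 12: CDB Add1=-7 // r0:Mul1,r1:-7,r2:Mul2,r3:9,r4:Add2,r5:3

STATUS = VALUE -7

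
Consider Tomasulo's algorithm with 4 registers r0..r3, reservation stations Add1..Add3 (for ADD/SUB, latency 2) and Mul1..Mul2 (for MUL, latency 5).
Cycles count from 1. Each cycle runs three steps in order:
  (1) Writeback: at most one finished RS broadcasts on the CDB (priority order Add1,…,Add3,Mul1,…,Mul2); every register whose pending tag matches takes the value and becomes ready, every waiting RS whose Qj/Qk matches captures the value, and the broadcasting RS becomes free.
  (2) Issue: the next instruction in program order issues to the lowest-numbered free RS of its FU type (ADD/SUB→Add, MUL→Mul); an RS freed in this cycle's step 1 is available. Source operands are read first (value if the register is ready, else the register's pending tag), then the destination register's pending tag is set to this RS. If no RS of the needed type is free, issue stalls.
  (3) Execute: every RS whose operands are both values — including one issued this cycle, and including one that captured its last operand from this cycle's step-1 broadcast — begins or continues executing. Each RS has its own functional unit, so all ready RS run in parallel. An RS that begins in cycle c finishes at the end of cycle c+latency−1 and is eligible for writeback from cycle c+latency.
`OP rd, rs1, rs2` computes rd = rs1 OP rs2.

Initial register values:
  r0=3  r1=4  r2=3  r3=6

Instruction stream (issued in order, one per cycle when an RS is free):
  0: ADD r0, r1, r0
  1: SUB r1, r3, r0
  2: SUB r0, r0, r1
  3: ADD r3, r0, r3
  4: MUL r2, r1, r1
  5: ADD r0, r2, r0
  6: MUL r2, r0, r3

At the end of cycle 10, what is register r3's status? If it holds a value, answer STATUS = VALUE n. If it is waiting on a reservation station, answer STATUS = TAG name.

  c1: issue ADD r0<-Add1  regs: r0:Add1,r1:4,r2:3,r3:6
  c2: issue SUB r1<-Add2  regs: r0:Add1,r1:Add2,r2:3,r3:6
  c3: CDB Add1=7; issue SUB r0<-Add1  regs: r0:Add1,r1:Add2,r2:3,r3:6
  c4: issue ADD r3<-Add3  regs: r0:Add1,r1:Add2,r2:3,r3:Add3
  c5: CDB Add2=-1; issue MUL r2<-Mul1  regs: r0:Add1,r1:-1,r2:Mul1,r3:Add3
  c6: issue ADD r0<-Add2  regs: r0:Add2,r1:-1,r2:Mul1,r3:Add3
  c7: CDB Add1=8; issue MUL r2<-Mul2  regs: r0:Add2,r1:-1,r2:Mul2,r3:Add3
  c8: -  regs: r0:Add2,r1:-1,r2:Mul2,r3:Add3
  c9: CDB Add3=14  regs: r0:Add2,r1:-1,r2:Mul2,r3:14
  c10: CDB Mul1=1  regs: r0:Add2,r1:-1,r2:Mul2,r3:14

STATUS = VALUE 14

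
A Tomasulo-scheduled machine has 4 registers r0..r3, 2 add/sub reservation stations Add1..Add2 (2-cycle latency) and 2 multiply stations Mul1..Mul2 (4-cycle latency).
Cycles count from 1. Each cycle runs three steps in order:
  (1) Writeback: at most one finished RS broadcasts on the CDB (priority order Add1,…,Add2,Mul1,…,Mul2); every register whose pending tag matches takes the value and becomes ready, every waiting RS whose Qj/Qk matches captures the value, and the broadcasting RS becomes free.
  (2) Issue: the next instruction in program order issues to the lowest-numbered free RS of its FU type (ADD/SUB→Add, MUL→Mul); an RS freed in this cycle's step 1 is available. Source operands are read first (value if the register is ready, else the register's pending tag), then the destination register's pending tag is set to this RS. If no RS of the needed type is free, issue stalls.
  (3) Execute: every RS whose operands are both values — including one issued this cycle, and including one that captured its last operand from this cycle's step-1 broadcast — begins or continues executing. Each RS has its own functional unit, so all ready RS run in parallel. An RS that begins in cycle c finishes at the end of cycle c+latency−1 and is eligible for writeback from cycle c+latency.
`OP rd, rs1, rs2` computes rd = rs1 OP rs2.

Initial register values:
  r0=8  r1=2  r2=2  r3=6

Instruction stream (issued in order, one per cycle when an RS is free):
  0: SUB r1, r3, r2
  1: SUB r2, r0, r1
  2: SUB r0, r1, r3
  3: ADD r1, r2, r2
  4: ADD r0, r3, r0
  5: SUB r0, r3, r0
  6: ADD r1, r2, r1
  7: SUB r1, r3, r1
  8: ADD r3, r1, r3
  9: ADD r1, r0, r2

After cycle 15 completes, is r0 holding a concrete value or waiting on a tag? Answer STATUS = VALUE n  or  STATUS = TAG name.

STATUS = VALUE 2

cycle 1: issue SUB r1<-Add1 // r0:8,r1:Add1,r2:2,r3:6
cycle 2: issue SUB r2<-Add2 // r0:8,r1:Add1,r2:Add2,r3:6
cycle 3: CDB Add1=4; issue SUB r0<-Add1 // r0:Add1,r1:4,r2:Add2,r3:6
cycle 4: stall // r0:Add1,r1:4,r2:Add2,r3:6
cycle 5: CDB Add1=-2; issue ADD r1<-Add1 // r0:-2,r1:Add1,r2:Add2,r3:6
cycle 6: CDB Add2=4; issue ADD r0<-Add2 // r0:Add2,r1:Add1,r2:4,r3:6
cycle 7: stall // r0:Add2,r1:Add1,r2:4,r3:6
cycle 8: CDB Add1=8; issue SUB r0<-Add1 // r0:Add1,r1:8,r2:4,r3:6
cycle 9: CDB Add2=4; issue ADD r1<-Add2 // r0:Add1,r1:Add2,r2:4,r3:6
cycle 10: stall // r0:Add1,r1:Add2,r2:4,r3:6
cycle 11: CDB Add1=2; issue SUB r1<-Add1 // r0:2,r1:Add1,r2:4,r3:6
cycle 12: CDB Add2=12; issue ADD r3<-Add2 // r0:2,r1:Add1,r2:4,r3:Add2
cycle 13: stall // r0:2,r1:Add1,r2:4,r3:Add2
cycle 14: CDB Add1=-6; issue ADD r1<-Add1 // r0:2,r1:Add1,r2:4,r3:Add2
cycle 15: - // r0:2,r1:Add1,r2:4,r3:Add2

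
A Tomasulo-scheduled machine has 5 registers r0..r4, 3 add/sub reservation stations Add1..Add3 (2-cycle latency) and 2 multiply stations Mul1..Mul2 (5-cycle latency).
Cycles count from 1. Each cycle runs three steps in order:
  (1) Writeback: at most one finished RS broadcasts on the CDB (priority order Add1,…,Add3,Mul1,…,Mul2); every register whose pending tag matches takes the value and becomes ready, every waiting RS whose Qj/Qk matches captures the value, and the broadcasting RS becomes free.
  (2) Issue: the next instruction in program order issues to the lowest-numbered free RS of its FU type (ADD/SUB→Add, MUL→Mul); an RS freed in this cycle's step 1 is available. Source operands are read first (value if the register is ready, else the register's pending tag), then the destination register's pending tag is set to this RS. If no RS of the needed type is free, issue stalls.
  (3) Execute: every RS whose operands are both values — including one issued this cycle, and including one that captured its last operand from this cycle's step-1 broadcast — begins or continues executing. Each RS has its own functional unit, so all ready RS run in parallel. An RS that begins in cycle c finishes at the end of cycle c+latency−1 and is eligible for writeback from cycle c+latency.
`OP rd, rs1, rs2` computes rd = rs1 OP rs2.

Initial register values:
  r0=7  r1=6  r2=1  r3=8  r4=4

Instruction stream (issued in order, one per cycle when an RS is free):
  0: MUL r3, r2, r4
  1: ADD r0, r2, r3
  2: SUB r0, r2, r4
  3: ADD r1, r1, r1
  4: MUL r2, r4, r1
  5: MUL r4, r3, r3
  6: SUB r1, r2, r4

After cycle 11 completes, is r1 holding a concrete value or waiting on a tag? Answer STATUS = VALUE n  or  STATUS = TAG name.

  c1: issue MUL r3<-Mul1  regs: r0:7,r1:6,r2:1,r3:Mul1,r4:4
  c2: issue ADD r0<-Add1  regs: r0:Add1,r1:6,r2:1,r3:Mul1,r4:4
  c3: issue SUB r0<-Add2  regs: r0:Add2,r1:6,r2:1,r3:Mul1,r4:4
  c4: issue ADD r1<-Add3  regs: r0:Add2,r1:Add3,r2:1,r3:Mul1,r4:4
  c5: CDB Add2=-3; issue MUL r2<-Mul2  regs: r0:-3,r1:Add3,r2:Mul2,r3:Mul1,r4:4
  c6: CDB Add3=12; stall  regs: r0:-3,r1:12,r2:Mul2,r3:Mul1,r4:4
  c7: CDB Mul1=4; issue MUL r4<-Mul1  regs: r0:-3,r1:12,r2:Mul2,r3:4,r4:Mul1
  c8: issue SUB r1<-Add2  regs: r0:-3,r1:Add2,r2:Mul2,r3:4,r4:Mul1
  c9: CDB Add1=5  regs: r0:-3,r1:Add2,r2:Mul2,r3:4,r4:Mul1
  c10: -  regs: r0:-3,r1:Add2,r2:Mul2,r3:4,r4:Mul1
  c11: CDB Mul2=48  regs: r0:-3,r1:Add2,r2:48,r3:4,r4:Mul1

STATUS = TAG Add2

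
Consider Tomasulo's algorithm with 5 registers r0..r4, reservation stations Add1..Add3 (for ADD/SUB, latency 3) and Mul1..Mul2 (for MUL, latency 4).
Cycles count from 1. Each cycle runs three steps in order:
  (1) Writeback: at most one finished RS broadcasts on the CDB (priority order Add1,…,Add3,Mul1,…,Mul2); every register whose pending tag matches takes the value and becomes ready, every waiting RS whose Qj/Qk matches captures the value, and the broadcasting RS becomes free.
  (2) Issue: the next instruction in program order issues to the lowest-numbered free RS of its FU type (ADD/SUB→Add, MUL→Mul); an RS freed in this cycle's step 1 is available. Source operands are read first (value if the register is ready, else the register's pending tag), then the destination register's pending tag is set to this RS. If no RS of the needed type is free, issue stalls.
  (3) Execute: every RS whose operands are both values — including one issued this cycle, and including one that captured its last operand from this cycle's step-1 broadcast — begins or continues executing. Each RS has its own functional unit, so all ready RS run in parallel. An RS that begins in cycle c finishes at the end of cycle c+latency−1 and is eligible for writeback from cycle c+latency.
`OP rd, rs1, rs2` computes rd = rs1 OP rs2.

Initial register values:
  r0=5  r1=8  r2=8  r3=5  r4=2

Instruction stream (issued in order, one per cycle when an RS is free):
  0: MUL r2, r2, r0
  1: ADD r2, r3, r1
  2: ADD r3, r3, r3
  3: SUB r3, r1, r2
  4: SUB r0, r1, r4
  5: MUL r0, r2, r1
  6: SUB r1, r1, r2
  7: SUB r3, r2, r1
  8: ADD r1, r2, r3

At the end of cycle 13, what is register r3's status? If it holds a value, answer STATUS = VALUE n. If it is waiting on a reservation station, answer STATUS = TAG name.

STATUS = VALUE 18

cycle 1: issue MUL r2<-Mul1 // r0:5,r1:8,r2:Mul1,r3:5,r4:2
cycle 2: issue ADD r2<-Add1 // r0:5,r1:8,r2:Add1,r3:5,r4:2
cycle 3: issue ADD r3<-Add2 // r0:5,r1:8,r2:Add1,r3:Add2,r4:2
cycle 4: issue SUB r3<-Add3 // r0:5,r1:8,r2:Add1,r3:Add3,r4:2
cycle 5: CDB Add1=13; issue SUB r0<-Add1 // r0:Add1,r1:8,r2:13,r3:Add3,r4:2
cycle 6: CDB Add2=10; issue MUL r0<-Mul2 // r0:Mul2,r1:8,r2:13,r3:Add3,r4:2
cycle 7: CDB Mul1=40; issue SUB r1<-Add2 // r0:Mul2,r1:Add2,r2:13,r3:Add3,r4:2
cycle 8: CDB Add1=6; issue SUB r3<-Add1 // r0:Mul2,r1:Add2,r2:13,r3:Add1,r4:2
cycle 9: CDB Add3=-5; issue ADD r1<-Add3 // r0:Mul2,r1:Add3,r2:13,r3:Add1,r4:2
cycle 10: CDB Add2=-5 // r0:Mul2,r1:Add3,r2:13,r3:Add1,r4:2
cycle 11: CDB Mul2=104 // r0:104,r1:Add3,r2:13,r3:Add1,r4:2
cycle 12: - // r0:104,r1:Add3,r2:13,r3:Add1,r4:2
cycle 13: CDB Add1=18 // r0:104,r1:Add3,r2:13,r3:18,r4:2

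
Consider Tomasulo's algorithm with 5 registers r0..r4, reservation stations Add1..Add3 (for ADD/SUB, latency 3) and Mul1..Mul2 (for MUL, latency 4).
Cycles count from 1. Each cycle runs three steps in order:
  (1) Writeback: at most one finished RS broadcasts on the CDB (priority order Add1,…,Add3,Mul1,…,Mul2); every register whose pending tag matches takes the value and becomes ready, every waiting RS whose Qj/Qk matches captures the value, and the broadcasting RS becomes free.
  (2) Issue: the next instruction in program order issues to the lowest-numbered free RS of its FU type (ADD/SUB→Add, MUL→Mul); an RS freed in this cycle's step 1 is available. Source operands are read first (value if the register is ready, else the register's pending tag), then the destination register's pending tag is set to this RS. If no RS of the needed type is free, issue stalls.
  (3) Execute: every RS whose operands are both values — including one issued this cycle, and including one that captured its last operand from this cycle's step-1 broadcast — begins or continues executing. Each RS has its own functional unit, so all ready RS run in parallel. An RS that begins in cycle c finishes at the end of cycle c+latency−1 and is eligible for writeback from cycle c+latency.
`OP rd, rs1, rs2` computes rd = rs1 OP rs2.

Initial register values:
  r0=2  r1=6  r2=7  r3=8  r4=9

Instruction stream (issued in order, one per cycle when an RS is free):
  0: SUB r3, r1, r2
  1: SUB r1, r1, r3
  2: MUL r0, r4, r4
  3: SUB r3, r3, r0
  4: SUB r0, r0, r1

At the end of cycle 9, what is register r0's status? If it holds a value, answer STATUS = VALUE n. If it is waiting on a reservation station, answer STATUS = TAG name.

cycle 1: issue SUB r3<-Add1 // r0:2,r1:6,r2:7,r3:Add1,r4:9
cycle 2: issue SUB r1<-Add2 // r0:2,r1:Add2,r2:7,r3:Add1,r4:9
cycle 3: issue MUL r0<-Mul1 // r0:Mul1,r1:Add2,r2:7,r3:Add1,r4:9
cycle 4: CDB Add1=-1; issue SUB r3<-Add1 // r0:Mul1,r1:Add2,r2:7,r3:Add1,r4:9
cycle 5: issue SUB r0<-Add3 // r0:Add3,r1:Add2,r2:7,r3:Add1,r4:9
cycle 6: - // r0:Add3,r1:Add2,r2:7,r3:Add1,r4:9
cycle 7: CDB Add2=7 // r0:Add3,r1:7,r2:7,r3:Add1,r4:9
cycle 8: CDB Mul1=81 // r0:Add3,r1:7,r2:7,r3:Add1,r4:9
cycle 9: - // r0:Add3,r1:7,r2:7,r3:Add1,r4:9

STATUS = TAG Add3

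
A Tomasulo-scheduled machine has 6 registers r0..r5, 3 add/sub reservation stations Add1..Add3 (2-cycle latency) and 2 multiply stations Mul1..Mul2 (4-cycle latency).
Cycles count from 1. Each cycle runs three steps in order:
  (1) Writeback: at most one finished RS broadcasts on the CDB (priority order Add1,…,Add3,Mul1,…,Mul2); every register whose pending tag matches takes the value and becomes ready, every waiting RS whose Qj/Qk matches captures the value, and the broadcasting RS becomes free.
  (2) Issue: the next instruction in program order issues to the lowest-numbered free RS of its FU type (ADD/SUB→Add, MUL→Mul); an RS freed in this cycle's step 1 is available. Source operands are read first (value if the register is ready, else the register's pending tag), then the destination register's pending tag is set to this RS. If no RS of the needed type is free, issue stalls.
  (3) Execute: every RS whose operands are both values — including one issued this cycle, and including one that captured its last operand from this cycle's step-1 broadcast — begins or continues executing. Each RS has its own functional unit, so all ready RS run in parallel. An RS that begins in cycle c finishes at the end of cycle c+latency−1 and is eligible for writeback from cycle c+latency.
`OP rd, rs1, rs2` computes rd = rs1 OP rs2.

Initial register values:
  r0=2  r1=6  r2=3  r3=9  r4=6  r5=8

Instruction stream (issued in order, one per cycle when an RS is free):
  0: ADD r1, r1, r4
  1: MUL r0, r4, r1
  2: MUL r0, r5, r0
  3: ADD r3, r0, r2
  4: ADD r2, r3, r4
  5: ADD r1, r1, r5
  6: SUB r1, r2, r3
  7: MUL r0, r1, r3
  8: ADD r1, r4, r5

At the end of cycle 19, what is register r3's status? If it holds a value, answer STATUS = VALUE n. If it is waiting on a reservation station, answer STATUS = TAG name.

STATUS = VALUE 579

  c1: issue ADD r1<-Add1  regs: r0:2,r1:Add1,r2:3,r3:9,r4:6,r5:8
  c2: issue MUL r0<-Mul1  regs: r0:Mul1,r1:Add1,r2:3,r3:9,r4:6,r5:8
  c3: CDB Add1=12; issue MUL r0<-Mul2  regs: r0:Mul2,r1:12,r2:3,r3:9,r4:6,r5:8
  c4: issue ADD r3<-Add1  regs: r0:Mul2,r1:12,r2:3,r3:Add1,r4:6,r5:8
  c5: issue ADD r2<-Add2  regs: r0:Mul2,r1:12,r2:Add2,r3:Add1,r4:6,r5:8
  c6: issue ADD r1<-Add3  regs: r0:Mul2,r1:Add3,r2:Add2,r3:Add1,r4:6,r5:8
  c7: CDB Mul1=72; stall  regs: r0:Mul2,r1:Add3,r2:Add2,r3:Add1,r4:6,r5:8
  c8: CDB Add3=20; issue SUB r1<-Add3  regs: r0:Mul2,r1:Add3,r2:Add2,r3:Add1,r4:6,r5:8
  c9: issue MUL r0<-Mul1  regs: r0:Mul1,r1:Add3,r2:Add2,r3:Add1,r4:6,r5:8
  c10: stall  regs: r0:Mul1,r1:Add3,r2:Add2,r3:Add1,r4:6,r5:8
  c11: CDB Mul2=576; stall  regs: r0:Mul1,r1:Add3,r2:Add2,r3:Add1,r4:6,r5:8
  c12: stall  regs: r0:Mul1,r1:Add3,r2:Add2,r3:Add1,r4:6,r5:8
  c13: CDB Add1=579; issue ADD r1<-Add1  regs: r0:Mul1,r1:Add1,r2:Add2,r3:579,r4:6,r5:8
  c14: -  regs: r0:Mul1,r1:Add1,r2:Add2,r3:579,r4:6,r5:8
  c15: CDB Add1=14  regs: r0:Mul1,r1:14,r2:Add2,r3:579,r4:6,r5:8
  c16: CDB Add2=585  regs: r0:Mul1,r1:14,r2:585,r3:579,r4:6,r5:8
  c17: -  regs: r0:Mul1,r1:14,r2:585,r3:579,r4:6,r5:8
  c18: CDB Add3=6  regs: r0:Mul1,r1:14,r2:585,r3:579,r4:6,r5:8
  c19: -  regs: r0:Mul1,r1:14,r2:585,r3:579,r4:6,r5:8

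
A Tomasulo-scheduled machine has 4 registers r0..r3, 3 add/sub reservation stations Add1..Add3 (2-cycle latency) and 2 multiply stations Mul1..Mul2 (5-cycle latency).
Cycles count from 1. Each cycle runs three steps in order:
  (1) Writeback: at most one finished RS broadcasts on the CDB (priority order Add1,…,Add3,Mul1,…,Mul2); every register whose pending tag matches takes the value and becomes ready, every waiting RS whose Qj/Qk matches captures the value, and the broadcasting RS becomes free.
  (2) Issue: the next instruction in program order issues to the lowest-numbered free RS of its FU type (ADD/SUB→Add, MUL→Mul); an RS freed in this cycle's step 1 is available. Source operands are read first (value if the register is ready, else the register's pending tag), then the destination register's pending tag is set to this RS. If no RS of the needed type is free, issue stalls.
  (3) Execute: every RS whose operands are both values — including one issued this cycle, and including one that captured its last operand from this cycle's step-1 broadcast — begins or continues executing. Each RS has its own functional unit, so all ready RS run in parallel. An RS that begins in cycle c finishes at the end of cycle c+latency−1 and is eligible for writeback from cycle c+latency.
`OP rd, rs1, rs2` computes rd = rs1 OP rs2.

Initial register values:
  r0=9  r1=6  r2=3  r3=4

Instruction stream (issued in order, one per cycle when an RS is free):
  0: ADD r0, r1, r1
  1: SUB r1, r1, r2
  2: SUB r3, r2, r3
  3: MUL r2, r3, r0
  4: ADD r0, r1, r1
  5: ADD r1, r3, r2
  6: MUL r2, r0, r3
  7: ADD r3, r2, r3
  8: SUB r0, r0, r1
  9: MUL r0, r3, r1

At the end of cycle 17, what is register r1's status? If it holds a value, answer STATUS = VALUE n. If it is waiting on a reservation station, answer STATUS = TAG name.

STATUS = VALUE -13

cycle 1: issue ADD r0<-Add1 // r0:Add1,r1:6,r2:3,r3:4
cycle 2: issue SUB r1<-Add2 // r0:Add1,r1:Add2,r2:3,r3:4
cycle 3: CDB Add1=12; issue SUB r3<-Add1 // r0:12,r1:Add2,r2:3,r3:Add1
cycle 4: CDB Add2=3; issue MUL r2<-Mul1 // r0:12,r1:3,r2:Mul1,r3:Add1
cycle 5: CDB Add1=-1; issue ADD r0<-Add1 // r0:Add1,r1:3,r2:Mul1,r3:-1
cycle 6: issue ADD r1<-Add2 // r0:Add1,r1:Add2,r2:Mul1,r3:-1
cycle 7: CDB Add1=6; issue MUL r2<-Mul2 // r0:6,r1:Add2,r2:Mul2,r3:-1
cycle 8: issue ADD r3<-Add1 // r0:6,r1:Add2,r2:Mul2,r3:Add1
cycle 9: issue SUB r0<-Add3 // r0:Add3,r1:Add2,r2:Mul2,r3:Add1
cycle 10: CDB Mul1=-12; issue MUL r0<-Mul1 // r0:Mul1,r1:Add2,r2:Mul2,r3:Add1
cycle 11: - // r0:Mul1,r1:Add2,r2:Mul2,r3:Add1
cycle 12: CDB Add2=-13 // r0:Mul1,r1:-13,r2:Mul2,r3:Add1
cycle 13: CDB Mul2=-6 // r0:Mul1,r1:-13,r2:-6,r3:Add1
cycle 14: CDB Add3=19 // r0:Mul1,r1:-13,r2:-6,r3:Add1
cycle 15: CDB Add1=-7 // r0:Mul1,r1:-13,r2:-6,r3:-7
cycle 16: - // r0:Mul1,r1:-13,r2:-6,r3:-7
cycle 17: - // r0:Mul1,r1:-13,r2:-6,r3:-7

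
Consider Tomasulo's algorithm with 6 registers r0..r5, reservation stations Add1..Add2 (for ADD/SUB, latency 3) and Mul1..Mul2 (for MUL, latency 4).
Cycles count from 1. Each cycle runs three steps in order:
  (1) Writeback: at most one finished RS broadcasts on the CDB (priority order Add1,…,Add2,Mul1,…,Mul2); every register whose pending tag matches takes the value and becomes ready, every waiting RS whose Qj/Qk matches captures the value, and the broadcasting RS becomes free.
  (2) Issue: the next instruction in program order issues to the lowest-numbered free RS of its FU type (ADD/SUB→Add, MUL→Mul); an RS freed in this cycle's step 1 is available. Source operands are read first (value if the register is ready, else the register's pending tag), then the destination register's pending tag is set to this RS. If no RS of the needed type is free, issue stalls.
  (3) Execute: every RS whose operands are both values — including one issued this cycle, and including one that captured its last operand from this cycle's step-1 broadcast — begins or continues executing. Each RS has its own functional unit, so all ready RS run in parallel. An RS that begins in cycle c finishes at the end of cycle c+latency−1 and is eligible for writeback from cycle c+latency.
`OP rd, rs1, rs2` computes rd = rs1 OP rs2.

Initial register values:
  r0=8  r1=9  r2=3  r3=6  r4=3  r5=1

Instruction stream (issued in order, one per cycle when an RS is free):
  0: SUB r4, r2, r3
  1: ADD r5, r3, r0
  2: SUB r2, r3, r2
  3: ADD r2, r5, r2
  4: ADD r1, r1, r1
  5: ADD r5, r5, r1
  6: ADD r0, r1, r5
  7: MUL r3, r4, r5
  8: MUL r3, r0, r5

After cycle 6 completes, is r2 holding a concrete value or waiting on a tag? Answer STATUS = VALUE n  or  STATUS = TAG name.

  c1: issue SUB r4<-Add1  regs: r0:8,r1:9,r2:3,r3:6,r4:Add1,r5:1
  c2: issue ADD r5<-Add2  regs: r0:8,r1:9,r2:3,r3:6,r4:Add1,r5:Add2
  c3: stall  regs: r0:8,r1:9,r2:3,r3:6,r4:Add1,r5:Add2
  c4: CDB Add1=-3; issue SUB r2<-Add1  regs: r0:8,r1:9,r2:Add1,r3:6,r4:-3,r5:Add2
  c5: CDB Add2=14; issue ADD r2<-Add2  regs: r0:8,r1:9,r2:Add2,r3:6,r4:-3,r5:14
  c6: stall  regs: r0:8,r1:9,r2:Add2,r3:6,r4:-3,r5:14

STATUS = TAG Add2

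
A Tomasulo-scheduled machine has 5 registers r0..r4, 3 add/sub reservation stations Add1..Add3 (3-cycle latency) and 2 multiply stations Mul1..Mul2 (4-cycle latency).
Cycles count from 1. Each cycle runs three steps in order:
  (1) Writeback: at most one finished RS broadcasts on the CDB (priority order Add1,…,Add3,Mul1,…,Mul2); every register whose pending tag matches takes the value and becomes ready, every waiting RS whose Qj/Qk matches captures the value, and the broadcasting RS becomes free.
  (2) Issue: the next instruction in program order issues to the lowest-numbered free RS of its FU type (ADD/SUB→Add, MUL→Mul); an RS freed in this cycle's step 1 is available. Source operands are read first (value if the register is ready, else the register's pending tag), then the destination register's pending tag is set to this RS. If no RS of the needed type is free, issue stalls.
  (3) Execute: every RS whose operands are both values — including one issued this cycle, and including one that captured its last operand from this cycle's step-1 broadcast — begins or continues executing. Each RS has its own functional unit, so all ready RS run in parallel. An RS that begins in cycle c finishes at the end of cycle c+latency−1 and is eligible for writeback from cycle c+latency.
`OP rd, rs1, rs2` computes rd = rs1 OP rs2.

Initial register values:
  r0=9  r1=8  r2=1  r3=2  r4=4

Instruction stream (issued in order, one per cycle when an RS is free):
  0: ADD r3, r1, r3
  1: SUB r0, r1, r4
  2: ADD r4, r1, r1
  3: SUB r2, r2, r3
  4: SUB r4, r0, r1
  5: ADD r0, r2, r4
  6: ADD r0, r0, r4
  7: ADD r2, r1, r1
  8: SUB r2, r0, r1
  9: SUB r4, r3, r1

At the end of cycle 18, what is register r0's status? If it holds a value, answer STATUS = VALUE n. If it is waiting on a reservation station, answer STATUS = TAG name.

STATUS = VALUE -17

c1: issue ADD r3<-Add1 | r0:9,r1:8,r2:1,r3:Add1,r4:4
c2: issue SUB r0<-Add2 | r0:Add2,r1:8,r2:1,r3:Add1,r4:4
c3: issue ADD r4<-Add3 | r0:Add2,r1:8,r2:1,r3:Add1,r4:Add3
c4: CDB Add1=10; issue SUB r2<-Add1 | r0:Add2,r1:8,r2:Add1,r3:10,r4:Add3
c5: CDB Add2=4; issue SUB r4<-Add2 | r0:4,r1:8,r2:Add1,r3:10,r4:Add2
c6: CDB Add3=16; issue ADD r0<-Add3 | r0:Add3,r1:8,r2:Add1,r3:10,r4:Add2
c7: CDB Add1=-9; issue ADD r0<-Add1 | r0:Add1,r1:8,r2:-9,r3:10,r4:Add2
c8: CDB Add2=-4; issue ADD r2<-Add2 | r0:Add1,r1:8,r2:Add2,r3:10,r4:-4
c9: stall | r0:Add1,r1:8,r2:Add2,r3:10,r4:-4
c10: stall | r0:Add1,r1:8,r2:Add2,r3:10,r4:-4
c11: CDB Add2=16; issue SUB r2<-Add2 | r0:Add1,r1:8,r2:Add2,r3:10,r4:-4
c12: CDB Add3=-13; issue SUB r4<-Add3 | r0:Add1,r1:8,r2:Add2,r3:10,r4:Add3
c13: - | r0:Add1,r1:8,r2:Add2,r3:10,r4:Add3
c14: - | r0:Add1,r1:8,r2:Add2,r3:10,r4:Add3
c15: CDB Add1=-17 | r0:-17,r1:8,r2:Add2,r3:10,r4:Add3
c16: CDB Add3=2 | r0:-17,r1:8,r2:Add2,r3:10,r4:2
c17: - | r0:-17,r1:8,r2:Add2,r3:10,r4:2
c18: CDB Add2=-25 | r0:-17,r1:8,r2:-25,r3:10,r4:2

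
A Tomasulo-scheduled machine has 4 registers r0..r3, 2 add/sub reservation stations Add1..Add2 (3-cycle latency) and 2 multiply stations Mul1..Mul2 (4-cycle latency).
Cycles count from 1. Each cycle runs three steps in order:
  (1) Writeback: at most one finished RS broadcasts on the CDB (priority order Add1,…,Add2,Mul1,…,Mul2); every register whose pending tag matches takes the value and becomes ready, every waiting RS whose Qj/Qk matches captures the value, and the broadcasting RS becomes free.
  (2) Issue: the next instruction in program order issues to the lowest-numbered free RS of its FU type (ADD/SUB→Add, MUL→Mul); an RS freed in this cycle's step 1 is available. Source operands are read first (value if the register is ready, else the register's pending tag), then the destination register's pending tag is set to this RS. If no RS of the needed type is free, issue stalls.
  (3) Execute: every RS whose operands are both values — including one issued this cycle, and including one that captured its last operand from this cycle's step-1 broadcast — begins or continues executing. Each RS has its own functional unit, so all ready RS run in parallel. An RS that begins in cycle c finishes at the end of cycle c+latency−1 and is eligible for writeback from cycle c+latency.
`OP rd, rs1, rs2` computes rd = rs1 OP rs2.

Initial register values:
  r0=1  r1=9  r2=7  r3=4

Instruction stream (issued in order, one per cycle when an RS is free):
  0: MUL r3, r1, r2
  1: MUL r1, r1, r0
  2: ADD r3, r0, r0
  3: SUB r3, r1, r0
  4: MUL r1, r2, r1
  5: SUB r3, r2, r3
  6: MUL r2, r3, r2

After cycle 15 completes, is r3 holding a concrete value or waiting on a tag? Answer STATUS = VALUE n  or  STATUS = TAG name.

c1: issue MUL r3<-Mul1 | r0:1,r1:9,r2:7,r3:Mul1
c2: issue MUL r1<-Mul2 | r0:1,r1:Mul2,r2:7,r3:Mul1
c3: issue ADD r3<-Add1 | r0:1,r1:Mul2,r2:7,r3:Add1
c4: issue SUB r3<-Add2 | r0:1,r1:Mul2,r2:7,r3:Add2
c5: CDB Mul1=63; issue MUL r1<-Mul1 | r0:1,r1:Mul1,r2:7,r3:Add2
c6: CDB Add1=2; issue SUB r3<-Add1 | r0:1,r1:Mul1,r2:7,r3:Add1
c7: CDB Mul2=9; issue MUL r2<-Mul2 | r0:1,r1:Mul1,r2:Mul2,r3:Add1
c8: - | r0:1,r1:Mul1,r2:Mul2,r3:Add1
c9: - | r0:1,r1:Mul1,r2:Mul2,r3:Add1
c10: CDB Add2=8 | r0:1,r1:Mul1,r2:Mul2,r3:Add1
c11: CDB Mul1=63 | r0:1,r1:63,r2:Mul2,r3:Add1
c12: - | r0:1,r1:63,r2:Mul2,r3:Add1
c13: CDB Add1=-1 | r0:1,r1:63,r2:Mul2,r3:-1
c14: - | r0:1,r1:63,r2:Mul2,r3:-1
c15: - | r0:1,r1:63,r2:Mul2,r3:-1

STATUS = VALUE -1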